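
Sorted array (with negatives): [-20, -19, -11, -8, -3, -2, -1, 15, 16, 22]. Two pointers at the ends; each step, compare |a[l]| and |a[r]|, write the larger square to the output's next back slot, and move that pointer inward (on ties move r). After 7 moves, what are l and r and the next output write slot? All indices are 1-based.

l=1 r=10: |-20|<=|22| out[10]=484, r--
l=1 r=9: |-20|>|16| out[9]=400, l++
l=2 r=9: |-19|>|16| out[8]=361, l++
l=3 r=9: |-11|<=|16| out[7]=256, r--
l=3 r=8: |-11|<=|15| out[6]=225, r--
l=3 r=7: |-11|>|-1| out[5]=121, l++
l=4 r=7: |-8|>|-1| out[4]=64, l++

l=5, r=7, next write slot=3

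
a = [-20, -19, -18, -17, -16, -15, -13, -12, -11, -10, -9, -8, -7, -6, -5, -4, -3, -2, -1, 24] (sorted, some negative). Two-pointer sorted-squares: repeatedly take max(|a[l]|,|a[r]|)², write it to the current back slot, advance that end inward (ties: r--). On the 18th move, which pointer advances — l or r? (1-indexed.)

l

[1,20] |-20|<=|24| out[20]=576 → r--
[1,19] |-20|>|-1| out[19]=400 → l++
[2,19] |-19|>|-1| out[18]=361 → l++
[3,19] |-18|>|-1| out[17]=324 → l++
[4,19] |-17|>|-1| out[16]=289 → l++
[5,19] |-16|>|-1| out[15]=256 → l++
[6,19] |-15|>|-1| out[14]=225 → l++
[7,19] |-13|>|-1| out[13]=169 → l++
[8,19] |-12|>|-1| out[12]=144 → l++
[9,19] |-11|>|-1| out[11]=121 → l++
[10,19] |-10|>|-1| out[10]=100 → l++
[11,19] |-9|>|-1| out[9]=81 → l++
[12,19] |-8|>|-1| out[8]=64 → l++
[13,19] |-7|>|-1| out[7]=49 → l++
[14,19] |-6|>|-1| out[6]=36 → l++
[15,19] |-5|>|-1| out[5]=25 → l++
[16,19] |-4|>|-1| out[4]=16 → l++
[17,19] |-3|>|-1| out[3]=9 → l++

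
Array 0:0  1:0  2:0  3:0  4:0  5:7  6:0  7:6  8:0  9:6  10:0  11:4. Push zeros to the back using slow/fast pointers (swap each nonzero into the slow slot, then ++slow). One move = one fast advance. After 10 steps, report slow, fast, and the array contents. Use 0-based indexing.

slow=0 fast=0: a[fast]=0, fast++
slow=0 fast=1: a[fast]=0, fast++
slow=0 fast=2: a[fast]=0, fast++
slow=0 fast=3: a[fast]=0, fast++
slow=0 fast=4: a[fast]=0, fast++
slow=0 fast=5: a[fast]=7≠0 swap→a[0]=7, slow++,fast++
slow=1 fast=6: a[fast]=0, fast++
slow=1 fast=7: a[fast]=6≠0 swap→a[1]=6, slow++,fast++
slow=2 fast=8: a[fast]=0, fast++
slow=2 fast=9: a[fast]=6≠0 swap→a[2]=6, slow++,fast++

slow=3, fast=10, a=[7, 6, 6, 0, 0, 0, 0, 0, 0, 0, 0, 4]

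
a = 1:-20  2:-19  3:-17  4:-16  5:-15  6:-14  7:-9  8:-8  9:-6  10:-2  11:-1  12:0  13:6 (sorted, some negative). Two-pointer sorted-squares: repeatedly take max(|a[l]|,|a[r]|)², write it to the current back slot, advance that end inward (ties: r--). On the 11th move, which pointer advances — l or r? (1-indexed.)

l

l=1 r=13: |-20|>|6| out[13]=400, l++
l=2 r=13: |-19|>|6| out[12]=361, l++
l=3 r=13: |-17|>|6| out[11]=289, l++
l=4 r=13: |-16|>|6| out[10]=256, l++
l=5 r=13: |-15|>|6| out[9]=225, l++
l=6 r=13: |-14|>|6| out[8]=196, l++
l=7 r=13: |-9|>|6| out[7]=81, l++
l=8 r=13: |-8|>|6| out[6]=64, l++
l=9 r=13: |-6|<=|6| out[5]=36, r--
l=9 r=12: |-6|>|0| out[4]=36, l++
l=10 r=12: |-2|>|0| out[3]=4, l++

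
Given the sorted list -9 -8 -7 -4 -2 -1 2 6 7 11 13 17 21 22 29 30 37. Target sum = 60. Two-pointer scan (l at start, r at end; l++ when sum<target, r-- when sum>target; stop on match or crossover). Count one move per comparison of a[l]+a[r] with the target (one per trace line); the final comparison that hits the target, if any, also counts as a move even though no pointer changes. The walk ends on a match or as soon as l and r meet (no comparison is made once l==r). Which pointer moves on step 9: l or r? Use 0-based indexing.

l

l=0 r=16: -9+37=28 <60, l++
l=1 r=16: -8+37=29 <60, l++
l=2 r=16: -7+37=30 <60, l++
l=3 r=16: -4+37=33 <60, l++
l=4 r=16: -2+37=35 <60, l++
l=5 r=16: -1+37=36 <60, l++
l=6 r=16: 2+37=39 <60, l++
l=7 r=16: 6+37=43 <60, l++
l=8 r=16: 7+37=44 <60, l++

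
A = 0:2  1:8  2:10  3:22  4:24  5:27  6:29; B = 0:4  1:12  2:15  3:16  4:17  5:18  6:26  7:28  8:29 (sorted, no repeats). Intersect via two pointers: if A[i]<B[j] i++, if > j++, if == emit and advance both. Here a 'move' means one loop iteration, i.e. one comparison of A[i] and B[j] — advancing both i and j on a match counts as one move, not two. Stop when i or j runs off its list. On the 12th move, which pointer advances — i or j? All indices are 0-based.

[i=0,j=0] 2<4 → i++
[i=1,j=0] 8>4 → j++
[i=1,j=1] 8<12 → i++
[i=2,j=1] 10<12 → i++
[i=3,j=1] 22>12 → j++
[i=3,j=2] 22>15 → j++
[i=3,j=3] 22>16 → j++
[i=3,j=4] 22>17 → j++
[i=3,j=5] 22>18 → j++
[i=3,j=6] 22<26 → i++
[i=4,j=6] 24<26 → i++
[i=5,j=6] 27>26 → j++

j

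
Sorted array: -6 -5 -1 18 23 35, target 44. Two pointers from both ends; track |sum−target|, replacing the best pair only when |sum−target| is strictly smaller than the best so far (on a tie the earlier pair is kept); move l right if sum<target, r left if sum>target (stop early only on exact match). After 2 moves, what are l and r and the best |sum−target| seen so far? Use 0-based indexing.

[0,5] -6+35=29 d=15 * → l++
[1,5] -5+35=30 d=14 * → l++

l=2, r=5, best |Δ|=14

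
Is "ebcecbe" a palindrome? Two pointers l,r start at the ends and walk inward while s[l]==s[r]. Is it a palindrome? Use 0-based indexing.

l=0 r=6: 'e'=='e', l++,r--
l=1 r=5: 'b'=='b', l++,r--
l=2 r=4: 'c'=='c', l++,r--

palindrome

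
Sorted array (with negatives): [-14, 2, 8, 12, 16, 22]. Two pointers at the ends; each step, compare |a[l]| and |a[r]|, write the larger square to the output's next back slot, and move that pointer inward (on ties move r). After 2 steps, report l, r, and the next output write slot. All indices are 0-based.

l=0 r=5: |-14|<=|22| out[5]=484, r--
l=0 r=4: |-14|<=|16| out[4]=256, r--

l=0, r=3, next write slot=3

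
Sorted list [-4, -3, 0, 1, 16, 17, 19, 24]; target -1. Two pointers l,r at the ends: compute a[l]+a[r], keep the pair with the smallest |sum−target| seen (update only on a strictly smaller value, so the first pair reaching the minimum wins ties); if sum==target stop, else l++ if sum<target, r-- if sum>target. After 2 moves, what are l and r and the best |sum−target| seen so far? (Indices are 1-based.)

l=1, r=6, best |Δ|=16

l=1 r=8: -4+24=20 d=21 *, r--
l=1 r=7: -4+19=15 d=16 *, r--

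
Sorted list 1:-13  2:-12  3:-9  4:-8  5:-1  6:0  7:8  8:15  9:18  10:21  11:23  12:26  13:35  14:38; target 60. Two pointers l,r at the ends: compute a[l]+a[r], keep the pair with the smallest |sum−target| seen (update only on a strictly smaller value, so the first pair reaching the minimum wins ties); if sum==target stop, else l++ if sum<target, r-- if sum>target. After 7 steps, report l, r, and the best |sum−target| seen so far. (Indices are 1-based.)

l=8, r=14, best |Δ|=14

[1,14] -13+38=25 d=35 * → l++
[2,14] -12+38=26 d=34 * → l++
[3,14] -9+38=29 d=31 * → l++
[4,14] -8+38=30 d=30 * → l++
[5,14] -1+38=37 d=23 * → l++
[6,14] 0+38=38 d=22 * → l++
[7,14] 8+38=46 d=14 * → l++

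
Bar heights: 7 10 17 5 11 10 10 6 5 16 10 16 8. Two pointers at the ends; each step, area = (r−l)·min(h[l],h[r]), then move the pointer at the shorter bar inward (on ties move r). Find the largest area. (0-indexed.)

max area = 144

[0,12] min(7,8)*12=84 best=84 * → l++
[1,12] min(10,8)*11=88 best=88 * → r--
[1,11] min(10,16)*10=100 best=100 * → l++
[2,11] min(17,16)*9=144 best=144 * → r--
[2,10] min(17,10)*8=80 best=144 → r--
[2,9] min(17,16)*7=112 best=144 → r--
[2,8] min(17,5)*6=30 best=144 → r--
[2,7] min(17,6)*5=30 best=144 → r--
[2,6] min(17,10)*4=40 best=144 → r--
[2,5] min(17,10)*3=30 best=144 → r--
[2,4] min(17,11)*2=22 best=144 → r--
[2,3] min(17,5)*1=5 best=144 → r--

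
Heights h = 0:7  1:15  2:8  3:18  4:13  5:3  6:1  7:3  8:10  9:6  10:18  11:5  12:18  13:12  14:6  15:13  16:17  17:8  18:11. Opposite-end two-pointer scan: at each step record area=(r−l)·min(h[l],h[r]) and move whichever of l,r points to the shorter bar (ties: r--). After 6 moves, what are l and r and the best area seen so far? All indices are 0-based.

l=3, r=15, best area=225

[0,18] min(7,11)*18=126 best=126 * → l++
[1,18] min(15,11)*17=187 best=187 * → r--
[1,17] min(15,8)*16=128 best=187 → r--
[1,16] min(15,17)*15=225 best=225 * → l++
[2,16] min(8,17)*14=112 best=225 → l++
[3,16] min(18,17)*13=221 best=225 → r--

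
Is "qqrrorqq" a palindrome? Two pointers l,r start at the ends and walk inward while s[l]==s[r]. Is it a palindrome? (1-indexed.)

[1,8] 'q'=='q' → l++,r--
[2,7] 'q'=='q' → l++,r--
[3,6] 'r'=='r' → l++,r--
[4,5] 'r'!='o' → stop

not a palindrome (mismatch at 4,5)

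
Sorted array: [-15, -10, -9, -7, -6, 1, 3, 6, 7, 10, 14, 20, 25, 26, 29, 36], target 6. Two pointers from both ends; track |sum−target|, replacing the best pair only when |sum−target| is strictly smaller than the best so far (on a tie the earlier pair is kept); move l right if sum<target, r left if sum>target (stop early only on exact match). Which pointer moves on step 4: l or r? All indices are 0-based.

r

l=0 r=15: -15+36=21 d=15 *, r--
l=0 r=14: -15+29=14 d=8 *, r--
l=0 r=13: -15+26=11 d=5 *, r--
l=0 r=12: -15+25=10 d=4 *, r--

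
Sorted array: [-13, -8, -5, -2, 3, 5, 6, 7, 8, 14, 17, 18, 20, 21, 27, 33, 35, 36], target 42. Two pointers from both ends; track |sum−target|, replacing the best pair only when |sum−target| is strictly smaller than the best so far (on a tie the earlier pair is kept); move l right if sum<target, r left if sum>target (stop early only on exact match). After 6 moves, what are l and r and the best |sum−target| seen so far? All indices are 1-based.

l=7, r=18, best |Δ|=1

[1,18] -13+36=23 d=19 * → l++
[2,18] -8+36=28 d=14 * → l++
[3,18] -5+36=31 d=11 * → l++
[4,18] -2+36=34 d=8 * → l++
[5,18] 3+36=39 d=3 * → l++
[6,18] 5+36=41 d=1 * → l++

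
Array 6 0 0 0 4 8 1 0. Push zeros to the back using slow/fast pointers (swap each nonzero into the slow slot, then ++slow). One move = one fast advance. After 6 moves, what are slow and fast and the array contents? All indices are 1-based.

(s=1,f=1) a[fast]=6≠0 swap→a[1]=6 → slow++,fast++
(s=2,f=2) a[fast]=0 → fast++
(s=2,f=3) a[fast]=0 → fast++
(s=2,f=4) a[fast]=0 → fast++
(s=2,f=5) a[fast]=4≠0 swap→a[2]=4 → slow++,fast++
(s=3,f=6) a[fast]=8≠0 swap→a[3]=8 → slow++,fast++

slow=4, fast=7, a=[6, 4, 8, 0, 0, 0, 1, 0]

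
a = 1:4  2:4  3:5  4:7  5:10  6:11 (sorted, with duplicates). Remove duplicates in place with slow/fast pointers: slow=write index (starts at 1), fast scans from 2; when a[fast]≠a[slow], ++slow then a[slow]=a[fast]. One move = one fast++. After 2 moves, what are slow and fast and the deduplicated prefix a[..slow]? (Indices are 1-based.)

slow=1 fast=2: a[fast]=4=a[slow] dup, fast++
slow=1 fast=3: a[fast]=5≠a[slow]=4 write a[2]=5, slow++,fast++

slow=2, fast=4, prefix=[4, 5]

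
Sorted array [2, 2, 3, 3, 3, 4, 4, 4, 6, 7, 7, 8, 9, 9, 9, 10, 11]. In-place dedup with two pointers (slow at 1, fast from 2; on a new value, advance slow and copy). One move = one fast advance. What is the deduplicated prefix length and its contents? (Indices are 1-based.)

length 9; prefix = [2, 3, 4, 6, 7, 8, 9, 10, 11]

slow=1 fast=2: a[fast]=2=a[slow] dup, fast++
slow=1 fast=3: a[fast]=3≠a[slow]=2 write a[2]=3, slow++,fast++
slow=2 fast=4: a[fast]=3=a[slow] dup, fast++
slow=2 fast=5: a[fast]=3=a[slow] dup, fast++
slow=2 fast=6: a[fast]=4≠a[slow]=3 write a[3]=4, slow++,fast++
slow=3 fast=7: a[fast]=4=a[slow] dup, fast++
slow=3 fast=8: a[fast]=4=a[slow] dup, fast++
slow=3 fast=9: a[fast]=6≠a[slow]=4 write a[4]=6, slow++,fast++
slow=4 fast=10: a[fast]=7≠a[slow]=6 write a[5]=7, slow++,fast++
slow=5 fast=11: a[fast]=7=a[slow] dup, fast++
slow=5 fast=12: a[fast]=8≠a[slow]=7 write a[6]=8, slow++,fast++
slow=6 fast=13: a[fast]=9≠a[slow]=8 write a[7]=9, slow++,fast++
slow=7 fast=14: a[fast]=9=a[slow] dup, fast++
slow=7 fast=15: a[fast]=9=a[slow] dup, fast++
slow=7 fast=16: a[fast]=10≠a[slow]=9 write a[8]=10, slow++,fast++
slow=8 fast=17: a[fast]=11≠a[slow]=10 write a[9]=11, slow++,fast++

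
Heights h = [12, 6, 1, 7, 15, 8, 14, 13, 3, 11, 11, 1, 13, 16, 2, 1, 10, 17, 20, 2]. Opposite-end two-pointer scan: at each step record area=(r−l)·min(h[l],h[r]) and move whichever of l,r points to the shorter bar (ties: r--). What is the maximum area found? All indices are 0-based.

max area = 216

l=0 r=19: min(12,2)*19=38 best=38 *, r--
l=0 r=18: min(12,20)*18=216 best=216 *, l++
l=1 r=18: min(6,20)*17=102 best=216, l++
l=2 r=18: min(1,20)*16=16 best=216, l++
l=3 r=18: min(7,20)*15=105 best=216, l++
l=4 r=18: min(15,20)*14=210 best=216, l++
l=5 r=18: min(8,20)*13=104 best=216, l++
l=6 r=18: min(14,20)*12=168 best=216, l++
l=7 r=18: min(13,20)*11=143 best=216, l++
l=8 r=18: min(3,20)*10=30 best=216, l++
l=9 r=18: min(11,20)*9=99 best=216, l++
l=10 r=18: min(11,20)*8=88 best=216, l++
l=11 r=18: min(1,20)*7=7 best=216, l++
l=12 r=18: min(13,20)*6=78 best=216, l++
l=13 r=18: min(16,20)*5=80 best=216, l++
l=14 r=18: min(2,20)*4=8 best=216, l++
l=15 r=18: min(1,20)*3=3 best=216, l++
l=16 r=18: min(10,20)*2=20 best=216, l++
l=17 r=18: min(17,20)*1=17 best=216, l++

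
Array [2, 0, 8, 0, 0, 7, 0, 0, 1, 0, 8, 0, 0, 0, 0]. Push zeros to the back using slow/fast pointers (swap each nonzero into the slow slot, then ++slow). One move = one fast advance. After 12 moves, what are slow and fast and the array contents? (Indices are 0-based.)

slow=5, fast=12, a=[2, 8, 7, 1, 8, 0, 0, 0, 0, 0, 0, 0, 0, 0, 0]

slow=0 fast=0: a[fast]=2≠0 swap→a[0]=2, slow++,fast++
slow=1 fast=1: a[fast]=0, fast++
slow=1 fast=2: a[fast]=8≠0 swap→a[1]=8, slow++,fast++
slow=2 fast=3: a[fast]=0, fast++
slow=2 fast=4: a[fast]=0, fast++
slow=2 fast=5: a[fast]=7≠0 swap→a[2]=7, slow++,fast++
slow=3 fast=6: a[fast]=0, fast++
slow=3 fast=7: a[fast]=0, fast++
slow=3 fast=8: a[fast]=1≠0 swap→a[3]=1, slow++,fast++
slow=4 fast=9: a[fast]=0, fast++
slow=4 fast=10: a[fast]=8≠0 swap→a[4]=8, slow++,fast++
slow=5 fast=11: a[fast]=0, fast++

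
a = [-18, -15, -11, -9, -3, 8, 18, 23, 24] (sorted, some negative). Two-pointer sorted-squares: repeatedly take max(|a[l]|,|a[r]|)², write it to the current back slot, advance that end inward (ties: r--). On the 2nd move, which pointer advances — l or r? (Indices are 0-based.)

[0,8] |-18|<=|24| out[8]=576 → r--
[0,7] |-18|<=|23| out[7]=529 → r--

r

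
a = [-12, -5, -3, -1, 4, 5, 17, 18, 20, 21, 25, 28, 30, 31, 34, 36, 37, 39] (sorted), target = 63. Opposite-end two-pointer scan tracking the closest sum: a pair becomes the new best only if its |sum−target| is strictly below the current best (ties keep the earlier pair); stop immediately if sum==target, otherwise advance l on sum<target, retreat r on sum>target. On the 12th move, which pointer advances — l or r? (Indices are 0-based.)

l

l=0 r=17: -12+39=27 d=36 *, l++
l=1 r=17: -5+39=34 d=29 *, l++
l=2 r=17: -3+39=36 d=27 *, l++
l=3 r=17: -1+39=38 d=25 *, l++
l=4 r=17: 4+39=43 d=20 *, l++
l=5 r=17: 5+39=44 d=19 *, l++
l=6 r=17: 17+39=56 d=7 *, l++
l=7 r=17: 18+39=57 d=6 *, l++
l=8 r=17: 20+39=59 d=4 *, l++
l=9 r=17: 21+39=60 d=3 *, l++
l=10 r=17: 25+39=64 d=1 *, r--
l=10 r=16: 25+37=62 d=1, l++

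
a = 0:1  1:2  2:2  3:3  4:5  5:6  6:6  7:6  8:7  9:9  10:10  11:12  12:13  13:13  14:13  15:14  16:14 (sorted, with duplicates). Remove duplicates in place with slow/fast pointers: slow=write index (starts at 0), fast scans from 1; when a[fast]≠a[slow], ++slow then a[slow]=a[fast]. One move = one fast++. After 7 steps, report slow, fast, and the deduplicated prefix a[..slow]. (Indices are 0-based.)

slow=4, fast=8, prefix=[1, 2, 3, 5, 6]

slow=0 fast=1: a[fast]=2≠a[slow]=1 write a[1]=2, slow++,fast++
slow=1 fast=2: a[fast]=2=a[slow] dup, fast++
slow=1 fast=3: a[fast]=3≠a[slow]=2 write a[2]=3, slow++,fast++
slow=2 fast=4: a[fast]=5≠a[slow]=3 write a[3]=5, slow++,fast++
slow=3 fast=5: a[fast]=6≠a[slow]=5 write a[4]=6, slow++,fast++
slow=4 fast=6: a[fast]=6=a[slow] dup, fast++
slow=4 fast=7: a[fast]=6=a[slow] dup, fast++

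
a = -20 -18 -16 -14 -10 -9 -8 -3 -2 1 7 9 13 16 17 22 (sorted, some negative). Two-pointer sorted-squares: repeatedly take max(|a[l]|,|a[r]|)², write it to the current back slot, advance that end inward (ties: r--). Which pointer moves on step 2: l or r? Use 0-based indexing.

[0,15] |-20|<=|22| out[15]=484 → r--
[0,14] |-20|>|17| out[14]=400 → l++

l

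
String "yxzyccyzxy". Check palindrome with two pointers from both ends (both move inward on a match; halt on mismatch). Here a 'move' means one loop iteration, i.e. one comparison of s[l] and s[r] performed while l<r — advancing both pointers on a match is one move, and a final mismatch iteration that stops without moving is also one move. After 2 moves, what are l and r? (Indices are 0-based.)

l=2, r=7

[0,9] 'y'=='y' → l++,r--
[1,8] 'x'=='x' → l++,r--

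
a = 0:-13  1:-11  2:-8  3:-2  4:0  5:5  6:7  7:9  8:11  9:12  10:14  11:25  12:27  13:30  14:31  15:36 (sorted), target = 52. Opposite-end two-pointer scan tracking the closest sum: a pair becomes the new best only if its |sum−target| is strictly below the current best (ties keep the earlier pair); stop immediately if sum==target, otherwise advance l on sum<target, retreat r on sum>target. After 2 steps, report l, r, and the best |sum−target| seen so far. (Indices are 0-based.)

l=2, r=15, best |Δ|=27

[0,15] -13+36=23 d=29 * → l++
[1,15] -11+36=25 d=27 * → l++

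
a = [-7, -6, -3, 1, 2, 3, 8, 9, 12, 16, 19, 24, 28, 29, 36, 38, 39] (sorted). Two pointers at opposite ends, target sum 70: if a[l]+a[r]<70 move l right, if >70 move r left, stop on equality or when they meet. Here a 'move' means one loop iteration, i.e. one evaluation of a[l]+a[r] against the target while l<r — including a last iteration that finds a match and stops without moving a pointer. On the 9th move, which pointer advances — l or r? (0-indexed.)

l=0 r=16: -7+39=32 <70, l++
l=1 r=16: -6+39=33 <70, l++
l=2 r=16: -3+39=36 <70, l++
l=3 r=16: 1+39=40 <70, l++
l=4 r=16: 2+39=41 <70, l++
l=5 r=16: 3+39=42 <70, l++
l=6 r=16: 8+39=47 <70, l++
l=7 r=16: 9+39=48 <70, l++
l=8 r=16: 12+39=51 <70, l++

l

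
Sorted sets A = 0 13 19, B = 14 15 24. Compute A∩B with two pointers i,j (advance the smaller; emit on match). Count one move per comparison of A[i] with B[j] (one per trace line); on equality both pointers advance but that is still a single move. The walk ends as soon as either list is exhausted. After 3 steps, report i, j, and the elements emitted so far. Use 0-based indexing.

i=0 j=0: 0<14, i++
i=1 j=0: 13<14, i++
i=2 j=0: 19>14, j++

i=2, j=1, emitted=[]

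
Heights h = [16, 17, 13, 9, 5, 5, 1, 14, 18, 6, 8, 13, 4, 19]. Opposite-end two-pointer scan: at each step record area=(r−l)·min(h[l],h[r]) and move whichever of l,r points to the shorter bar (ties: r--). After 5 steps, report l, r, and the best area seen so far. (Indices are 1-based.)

[1,14] min(16,19)*13=208 best=208 * → l++
[2,14] min(17,19)*12=204 best=208 → l++
[3,14] min(13,19)*11=143 best=208 → l++
[4,14] min(9,19)*10=90 best=208 → l++
[5,14] min(5,19)*9=45 best=208 → l++

l=6, r=14, best area=208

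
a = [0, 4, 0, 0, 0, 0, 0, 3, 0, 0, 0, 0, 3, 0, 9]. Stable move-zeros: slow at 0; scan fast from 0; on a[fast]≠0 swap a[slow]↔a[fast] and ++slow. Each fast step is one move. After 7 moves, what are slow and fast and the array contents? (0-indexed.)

slow=1, fast=7, a=[4, 0, 0, 0, 0, 0, 0, 3, 0, 0, 0, 0, 3, 0, 9]

slow=0 fast=0: a[fast]=0, fast++
slow=0 fast=1: a[fast]=4≠0 swap→a[0]=4, slow++,fast++
slow=1 fast=2: a[fast]=0, fast++
slow=1 fast=3: a[fast]=0, fast++
slow=1 fast=4: a[fast]=0, fast++
slow=1 fast=5: a[fast]=0, fast++
slow=1 fast=6: a[fast]=0, fast++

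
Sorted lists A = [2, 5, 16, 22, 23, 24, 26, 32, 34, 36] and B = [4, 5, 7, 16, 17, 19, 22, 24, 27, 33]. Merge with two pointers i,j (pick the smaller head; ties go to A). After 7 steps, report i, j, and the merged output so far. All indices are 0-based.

[i=0,j=0] A[i]=2<=B[j]=4 take 2 → i++
[i=1,j=0] A[i]=5>B[j]=4 take 4 → j++
[i=1,j=1] A[i]=5<=B[j]=5 take 5 → i++
[i=2,j=1] A[i]=16>B[j]=5 take 5 → j++
[i=2,j=2] A[i]=16>B[j]=7 take 7 → j++
[i=2,j=3] A[i]=16<=B[j]=16 take 16 → i++
[i=3,j=3] A[i]=22>B[j]=16 take 16 → j++

i=3, j=4, merged so far=[2, 4, 5, 5, 7, 16, 16]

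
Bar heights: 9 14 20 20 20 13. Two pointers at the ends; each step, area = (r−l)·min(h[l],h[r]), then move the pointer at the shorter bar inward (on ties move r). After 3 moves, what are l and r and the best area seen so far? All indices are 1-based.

l=3, r=5, best area=52

l=1 r=6: min(9,13)*5=45 best=45 *, l++
l=2 r=6: min(14,13)*4=52 best=52 *, r--
l=2 r=5: min(14,20)*3=42 best=52, l++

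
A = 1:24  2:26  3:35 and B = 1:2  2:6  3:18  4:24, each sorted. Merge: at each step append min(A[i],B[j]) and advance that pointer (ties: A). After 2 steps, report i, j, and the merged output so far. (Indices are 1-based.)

[i=1,j=1] A[i]=24>B[j]=2 take 2 → j++
[i=1,j=2] A[i]=24>B[j]=6 take 6 → j++

i=1, j=3, merged so far=[2, 6]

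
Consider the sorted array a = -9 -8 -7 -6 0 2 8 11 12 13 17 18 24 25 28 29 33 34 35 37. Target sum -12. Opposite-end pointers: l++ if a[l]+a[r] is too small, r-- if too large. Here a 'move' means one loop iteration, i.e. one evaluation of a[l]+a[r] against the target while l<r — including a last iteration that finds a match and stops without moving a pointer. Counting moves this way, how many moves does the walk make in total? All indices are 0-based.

19 moves

l=0 r=19: -9+37=28 >-12, r--
l=0 r=18: -9+35=26 >-12, r--
l=0 r=17: -9+34=25 >-12, r--
l=0 r=16: -9+33=24 >-12, r--
l=0 r=15: -9+29=20 >-12, r--
l=0 r=14: -9+28=19 >-12, r--
l=0 r=13: -9+25=16 >-12, r--
l=0 r=12: -9+24=15 >-12, r--
l=0 r=11: -9+18=9 >-12, r--
l=0 r=10: -9+17=8 >-12, r--
l=0 r=9: -9+13=4 >-12, r--
l=0 r=8: -9+12=3 >-12, r--
l=0 r=7: -9+11=2 >-12, r--
l=0 r=6: -9+8=-1 >-12, r--
l=0 r=5: -9+2=-7 >-12, r--
l=0 r=4: -9+0=-9 >-12, r--
l=0 r=3: -9+-6=-15 <-12, l++
l=1 r=3: -8+-6=-14 <-12, l++
l=2 r=3: -7+-6=-13 <-12, l++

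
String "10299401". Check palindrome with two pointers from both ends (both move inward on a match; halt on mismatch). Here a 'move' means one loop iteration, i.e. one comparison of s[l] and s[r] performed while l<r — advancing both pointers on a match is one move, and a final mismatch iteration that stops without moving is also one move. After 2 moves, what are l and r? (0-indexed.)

[0,7] '1'=='1' → l++,r--
[1,6] '0'=='0' → l++,r--

l=2, r=5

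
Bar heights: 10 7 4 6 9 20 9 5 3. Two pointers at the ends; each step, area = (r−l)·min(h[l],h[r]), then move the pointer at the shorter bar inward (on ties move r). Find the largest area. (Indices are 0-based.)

l=0 r=8: min(10,3)*8=24 best=24 *, r--
l=0 r=7: min(10,5)*7=35 best=35 *, r--
l=0 r=6: min(10,9)*6=54 best=54 *, r--
l=0 r=5: min(10,20)*5=50 best=54, l++
l=1 r=5: min(7,20)*4=28 best=54, l++
l=2 r=5: min(4,20)*3=12 best=54, l++
l=3 r=5: min(6,20)*2=12 best=54, l++
l=4 r=5: min(9,20)*1=9 best=54, l++

max area = 54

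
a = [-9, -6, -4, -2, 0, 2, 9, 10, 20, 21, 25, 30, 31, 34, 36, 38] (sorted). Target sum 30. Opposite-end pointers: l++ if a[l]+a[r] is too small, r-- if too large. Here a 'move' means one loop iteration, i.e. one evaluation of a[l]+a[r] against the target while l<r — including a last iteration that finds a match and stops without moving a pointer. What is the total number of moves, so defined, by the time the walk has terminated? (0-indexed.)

l=0 r=15: -9+38=29 <30, l++
l=1 r=15: -6+38=32 >30, r--
l=1 r=14: -6+36=30, found

3 moves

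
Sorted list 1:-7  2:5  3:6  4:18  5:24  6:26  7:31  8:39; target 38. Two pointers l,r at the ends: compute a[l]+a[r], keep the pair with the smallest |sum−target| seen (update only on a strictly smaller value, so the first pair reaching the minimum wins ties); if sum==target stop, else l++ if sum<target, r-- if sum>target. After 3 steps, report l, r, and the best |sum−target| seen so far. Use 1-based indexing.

l=3, r=7, best |Δ|=2

l=1 r=8: -7+39=32 d=6 *, l++
l=2 r=8: 5+39=44 d=6, r--
l=2 r=7: 5+31=36 d=2 *, l++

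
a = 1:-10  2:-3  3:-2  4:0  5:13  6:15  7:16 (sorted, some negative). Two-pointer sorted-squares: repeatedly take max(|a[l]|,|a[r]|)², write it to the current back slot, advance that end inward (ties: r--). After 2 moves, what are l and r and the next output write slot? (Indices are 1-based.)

l=1 r=7: |-10|<=|16| out[7]=256, r--
l=1 r=6: |-10|<=|15| out[6]=225, r--

l=1, r=5, next write slot=5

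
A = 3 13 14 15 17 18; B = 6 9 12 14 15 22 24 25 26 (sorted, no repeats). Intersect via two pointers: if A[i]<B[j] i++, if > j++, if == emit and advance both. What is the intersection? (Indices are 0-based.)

intersection = [14, 15]

[i=0,j=0] 3<6 → i++
[i=1,j=0] 13>6 → j++
[i=1,j=1] 13>9 → j++
[i=1,j=2] 13>12 → j++
[i=1,j=3] 13<14 → i++
[i=2,j=3] 14==14 emit → i++,j++
[i=3,j=4] 15==15 emit → i++,j++
[i=4,j=5] 17<22 → i++
[i=5,j=5] 18<22 → i++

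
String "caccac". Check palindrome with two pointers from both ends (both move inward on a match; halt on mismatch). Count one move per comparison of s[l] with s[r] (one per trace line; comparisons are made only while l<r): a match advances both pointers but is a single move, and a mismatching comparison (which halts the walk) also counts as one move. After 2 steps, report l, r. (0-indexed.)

l=2, r=3

l=0 r=5: 'c'=='c', l++,r--
l=1 r=4: 'a'=='a', l++,r--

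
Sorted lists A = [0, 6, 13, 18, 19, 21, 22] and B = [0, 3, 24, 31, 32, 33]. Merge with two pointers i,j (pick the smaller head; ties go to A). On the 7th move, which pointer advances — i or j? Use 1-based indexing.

i

i=1 j=1: A[i]=0<=B[j]=0 take 0, i++
i=2 j=1: A[i]=6>B[j]=0 take 0, j++
i=2 j=2: A[i]=6>B[j]=3 take 3, j++
i=2 j=3: A[i]=6<=B[j]=24 take 6, i++
i=3 j=3: A[i]=13<=B[j]=24 take 13, i++
i=4 j=3: A[i]=18<=B[j]=24 take 18, i++
i=5 j=3: A[i]=19<=B[j]=24 take 19, i++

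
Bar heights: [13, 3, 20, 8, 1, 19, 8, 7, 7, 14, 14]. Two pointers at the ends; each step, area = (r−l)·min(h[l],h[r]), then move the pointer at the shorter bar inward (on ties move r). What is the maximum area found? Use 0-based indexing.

l=0 r=10: min(13,14)*10=130 best=130 *, l++
l=1 r=10: min(3,14)*9=27 best=130, l++
l=2 r=10: min(20,14)*8=112 best=130, r--
l=2 r=9: min(20,14)*7=98 best=130, r--
l=2 r=8: min(20,7)*6=42 best=130, r--
l=2 r=7: min(20,7)*5=35 best=130, r--
l=2 r=6: min(20,8)*4=32 best=130, r--
l=2 r=5: min(20,19)*3=57 best=130, r--
l=2 r=4: min(20,1)*2=2 best=130, r--
l=2 r=3: min(20,8)*1=8 best=130, r--

max area = 130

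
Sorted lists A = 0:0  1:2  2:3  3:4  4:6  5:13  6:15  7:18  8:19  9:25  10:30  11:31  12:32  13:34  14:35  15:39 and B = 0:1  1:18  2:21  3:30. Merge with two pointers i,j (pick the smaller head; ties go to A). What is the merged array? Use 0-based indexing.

i=0 j=0: A[i]=0<=B[j]=1 take 0, i++
i=1 j=0: A[i]=2>B[j]=1 take 1, j++
i=1 j=1: A[i]=2<=B[j]=18 take 2, i++
i=2 j=1: A[i]=3<=B[j]=18 take 3, i++
i=3 j=1: A[i]=4<=B[j]=18 take 4, i++
i=4 j=1: A[i]=6<=B[j]=18 take 6, i++
i=5 j=1: A[i]=13<=B[j]=18 take 13, i++
i=6 j=1: A[i]=15<=B[j]=18 take 15, i++
i=7 j=1: A[i]=18<=B[j]=18 take 18, i++
i=8 j=1: A[i]=19>B[j]=18 take 18, j++
i=8 j=2: A[i]=19<=B[j]=21 take 19, i++
i=9 j=2: A[i]=25>B[j]=21 take 21, j++
i=9 j=3: A[i]=25<=B[j]=30 take 25, i++
i=10 j=3: A[i]=30<=B[j]=30 take 30, i++
i=11 j=3: A[i]=31>B[j]=30 take 30, j++
i=11 j=4: B done, take A[i]=31, i++
i=12 j=4: B done, take A[i]=32, i++
i=13 j=4: B done, take A[i]=34, i++
i=14 j=4: B done, take A[i]=35, i++
i=15 j=4: B done, take A[i]=39, i++

[0, 1, 2, 3, 4, 6, 13, 15, 18, 18, 19, 21, 25, 30, 30, 31, 32, 34, 35, 39]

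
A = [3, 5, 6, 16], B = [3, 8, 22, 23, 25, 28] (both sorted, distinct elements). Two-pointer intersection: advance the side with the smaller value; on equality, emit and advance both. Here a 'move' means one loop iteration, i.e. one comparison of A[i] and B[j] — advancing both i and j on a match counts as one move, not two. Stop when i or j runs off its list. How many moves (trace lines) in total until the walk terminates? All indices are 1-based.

[i=1,j=1] 3==3 emit → i++,j++
[i=2,j=2] 5<8 → i++
[i=3,j=2] 6<8 → i++
[i=4,j=2] 16>8 → j++
[i=4,j=3] 16<22 → i++

5 moves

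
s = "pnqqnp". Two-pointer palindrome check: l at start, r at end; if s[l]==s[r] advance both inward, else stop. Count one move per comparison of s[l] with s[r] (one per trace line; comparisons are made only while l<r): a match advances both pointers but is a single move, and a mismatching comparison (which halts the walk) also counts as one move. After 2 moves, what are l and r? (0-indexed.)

l=0 r=5: 'p'=='p', l++,r--
l=1 r=4: 'n'=='n', l++,r--

l=2, r=3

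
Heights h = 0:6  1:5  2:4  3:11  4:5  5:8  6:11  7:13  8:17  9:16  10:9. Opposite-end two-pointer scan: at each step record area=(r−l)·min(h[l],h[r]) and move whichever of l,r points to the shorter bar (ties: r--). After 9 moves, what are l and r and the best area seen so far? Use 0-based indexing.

l=0 r=10: min(6,9)*10=60 best=60 *, l++
l=1 r=10: min(5,9)*9=45 best=60, l++
l=2 r=10: min(4,9)*8=32 best=60, l++
l=3 r=10: min(11,9)*7=63 best=63 *, r--
l=3 r=9: min(11,16)*6=66 best=66 *, l++
l=4 r=9: min(5,16)*5=25 best=66, l++
l=5 r=9: min(8,16)*4=32 best=66, l++
l=6 r=9: min(11,16)*3=33 best=66, l++
l=7 r=9: min(13,16)*2=26 best=66, l++

l=8, r=9, best area=66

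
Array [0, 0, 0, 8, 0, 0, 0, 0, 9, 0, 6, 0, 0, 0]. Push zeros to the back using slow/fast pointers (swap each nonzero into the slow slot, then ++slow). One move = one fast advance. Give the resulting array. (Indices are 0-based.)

slow=0 fast=0: a[fast]=0, fast++
slow=0 fast=1: a[fast]=0, fast++
slow=0 fast=2: a[fast]=0, fast++
slow=0 fast=3: a[fast]=8≠0 swap→a[0]=8, slow++,fast++
slow=1 fast=4: a[fast]=0, fast++
slow=1 fast=5: a[fast]=0, fast++
slow=1 fast=6: a[fast]=0, fast++
slow=1 fast=7: a[fast]=0, fast++
slow=1 fast=8: a[fast]=9≠0 swap→a[1]=9, slow++,fast++
slow=2 fast=9: a[fast]=0, fast++
slow=2 fast=10: a[fast]=6≠0 swap→a[2]=6, slow++,fast++
slow=3 fast=11: a[fast]=0, fast++
slow=3 fast=12: a[fast]=0, fast++
slow=3 fast=13: a[fast]=0, fast++

[8, 9, 6, 0, 0, 0, 0, 0, 0, 0, 0, 0, 0, 0]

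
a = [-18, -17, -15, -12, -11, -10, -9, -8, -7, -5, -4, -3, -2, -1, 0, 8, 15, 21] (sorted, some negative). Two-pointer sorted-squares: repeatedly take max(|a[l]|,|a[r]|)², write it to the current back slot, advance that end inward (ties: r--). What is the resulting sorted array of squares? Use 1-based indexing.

l=1 r=18: |-18|<=|21| out[18]=441, r--
l=1 r=17: |-18|>|15| out[17]=324, l++
l=2 r=17: |-17|>|15| out[16]=289, l++
l=3 r=17: |-15|<=|15| out[15]=225, r--
l=3 r=16: |-15|>|8| out[14]=225, l++
l=4 r=16: |-12|>|8| out[13]=144, l++
l=5 r=16: |-11|>|8| out[12]=121, l++
l=6 r=16: |-10|>|8| out[11]=100, l++
l=7 r=16: |-9|>|8| out[10]=81, l++
l=8 r=16: |-8|<=|8| out[9]=64, r--
l=8 r=15: |-8|>|0| out[8]=64, l++
l=9 r=15: |-7|>|0| out[7]=49, l++
l=10 r=15: |-5|>|0| out[6]=25, l++
l=11 r=15: |-4|>|0| out[5]=16, l++
l=12 r=15: |-3|>|0| out[4]=9, l++
l=13 r=15: |-2|>|0| out[3]=4, l++
l=14 r=15: |-1|>|0| out[2]=1, l++
l=15 r=15: |0|<=|0| out[1]=0, r--

[0, 1, 4, 9, 16, 25, 49, 64, 64, 81, 100, 121, 144, 225, 225, 289, 324, 441]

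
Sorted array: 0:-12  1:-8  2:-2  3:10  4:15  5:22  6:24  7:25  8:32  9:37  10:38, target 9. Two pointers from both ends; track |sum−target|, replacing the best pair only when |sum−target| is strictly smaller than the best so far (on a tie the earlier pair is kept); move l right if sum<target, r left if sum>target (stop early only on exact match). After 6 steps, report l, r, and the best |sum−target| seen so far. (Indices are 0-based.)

l=0 r=10: -12+38=26 d=17 *, r--
l=0 r=9: -12+37=25 d=16 *, r--
l=0 r=8: -12+32=20 d=11 *, r--
l=0 r=7: -12+25=13 d=4 *, r--
l=0 r=6: -12+24=12 d=3 *, r--
l=0 r=5: -12+22=10 d=1 *, r--

l=0, r=4, best |Δ|=1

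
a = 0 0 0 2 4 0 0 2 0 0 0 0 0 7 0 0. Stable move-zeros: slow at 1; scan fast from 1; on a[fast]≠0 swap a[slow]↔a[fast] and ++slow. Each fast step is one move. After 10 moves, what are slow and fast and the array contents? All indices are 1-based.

(s=1,f=1) a[fast]=0 → fast++
(s=1,f=2) a[fast]=0 → fast++
(s=1,f=3) a[fast]=0 → fast++
(s=1,f=4) a[fast]=2≠0 swap→a[1]=2 → slow++,fast++
(s=2,f=5) a[fast]=4≠0 swap→a[2]=4 → slow++,fast++
(s=3,f=6) a[fast]=0 → fast++
(s=3,f=7) a[fast]=0 → fast++
(s=3,f=8) a[fast]=2≠0 swap→a[3]=2 → slow++,fast++
(s=4,f=9) a[fast]=0 → fast++
(s=4,f=10) a[fast]=0 → fast++

slow=4, fast=11, a=[2, 4, 2, 0, 0, 0, 0, 0, 0, 0, 0, 0, 0, 7, 0, 0]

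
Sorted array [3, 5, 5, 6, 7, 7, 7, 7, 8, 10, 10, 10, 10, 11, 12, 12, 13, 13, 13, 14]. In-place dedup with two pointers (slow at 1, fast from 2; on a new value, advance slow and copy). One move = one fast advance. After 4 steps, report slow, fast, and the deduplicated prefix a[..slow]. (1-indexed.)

slow=4, fast=6, prefix=[3, 5, 6, 7]

slow=1 fast=2: a[fast]=5≠a[slow]=3 write a[2]=5, slow++,fast++
slow=2 fast=3: a[fast]=5=a[slow] dup, fast++
slow=2 fast=4: a[fast]=6≠a[slow]=5 write a[3]=6, slow++,fast++
slow=3 fast=5: a[fast]=7≠a[slow]=6 write a[4]=7, slow++,fast++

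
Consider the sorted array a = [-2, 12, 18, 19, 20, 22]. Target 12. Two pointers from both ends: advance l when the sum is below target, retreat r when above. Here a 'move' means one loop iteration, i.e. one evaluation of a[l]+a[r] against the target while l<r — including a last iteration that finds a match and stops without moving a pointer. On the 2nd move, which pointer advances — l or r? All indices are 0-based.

r

l=0 r=5: -2+22=20 >12, r--
l=0 r=4: -2+20=18 >12, r--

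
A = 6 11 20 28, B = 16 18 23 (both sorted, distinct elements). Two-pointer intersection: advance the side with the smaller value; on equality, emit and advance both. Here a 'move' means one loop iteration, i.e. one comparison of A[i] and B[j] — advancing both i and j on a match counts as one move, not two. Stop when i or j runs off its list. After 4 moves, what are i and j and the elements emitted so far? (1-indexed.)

[i=1,j=1] 6<16 → i++
[i=2,j=1] 11<16 → i++
[i=3,j=1] 20>16 → j++
[i=3,j=2] 20>18 → j++

i=3, j=3, emitted=[]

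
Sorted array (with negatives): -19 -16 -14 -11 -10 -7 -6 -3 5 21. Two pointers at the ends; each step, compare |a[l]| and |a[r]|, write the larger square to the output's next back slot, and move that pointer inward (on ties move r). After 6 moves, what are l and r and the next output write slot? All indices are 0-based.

l=5, r=8, next write slot=3

[0,9] |-19|<=|21| out[9]=441 → r--
[0,8] |-19|>|5| out[8]=361 → l++
[1,8] |-16|>|5| out[7]=256 → l++
[2,8] |-14|>|5| out[6]=196 → l++
[3,8] |-11|>|5| out[5]=121 → l++
[4,8] |-10|>|5| out[4]=100 → l++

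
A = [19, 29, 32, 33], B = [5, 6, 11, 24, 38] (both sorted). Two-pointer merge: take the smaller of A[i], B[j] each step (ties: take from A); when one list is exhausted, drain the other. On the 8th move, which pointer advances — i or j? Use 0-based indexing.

i=0 j=0: A[i]=19>B[j]=5 take 5, j++
i=0 j=1: A[i]=19>B[j]=6 take 6, j++
i=0 j=2: A[i]=19>B[j]=11 take 11, j++
i=0 j=3: A[i]=19<=B[j]=24 take 19, i++
i=1 j=3: A[i]=29>B[j]=24 take 24, j++
i=1 j=4: A[i]=29<=B[j]=38 take 29, i++
i=2 j=4: A[i]=32<=B[j]=38 take 32, i++
i=3 j=4: A[i]=33<=B[j]=38 take 33, i++

i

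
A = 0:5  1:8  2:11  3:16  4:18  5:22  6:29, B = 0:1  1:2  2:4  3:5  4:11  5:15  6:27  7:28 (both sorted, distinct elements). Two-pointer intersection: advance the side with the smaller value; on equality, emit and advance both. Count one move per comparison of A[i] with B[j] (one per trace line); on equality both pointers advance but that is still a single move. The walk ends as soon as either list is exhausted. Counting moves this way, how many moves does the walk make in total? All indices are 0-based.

12 moves

[i=0,j=0] 5>1 → j++
[i=0,j=1] 5>2 → j++
[i=0,j=2] 5>4 → j++
[i=0,j=3] 5==5 emit → i++,j++
[i=1,j=4] 8<11 → i++
[i=2,j=4] 11==11 emit → i++,j++
[i=3,j=5] 16>15 → j++
[i=3,j=6] 16<27 → i++
[i=4,j=6] 18<27 → i++
[i=5,j=6] 22<27 → i++
[i=6,j=6] 29>27 → j++
[i=6,j=7] 29>28 → j++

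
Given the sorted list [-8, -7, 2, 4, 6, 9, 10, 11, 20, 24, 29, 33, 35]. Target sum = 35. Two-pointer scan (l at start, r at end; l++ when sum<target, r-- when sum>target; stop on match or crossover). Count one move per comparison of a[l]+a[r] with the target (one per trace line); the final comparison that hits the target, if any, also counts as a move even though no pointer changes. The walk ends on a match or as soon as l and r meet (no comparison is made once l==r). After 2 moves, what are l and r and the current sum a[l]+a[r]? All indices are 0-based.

l=2, r=12, sum=37

[0,12] -8+35=27 <35 → l++
[1,12] -7+35=28 <35 → l++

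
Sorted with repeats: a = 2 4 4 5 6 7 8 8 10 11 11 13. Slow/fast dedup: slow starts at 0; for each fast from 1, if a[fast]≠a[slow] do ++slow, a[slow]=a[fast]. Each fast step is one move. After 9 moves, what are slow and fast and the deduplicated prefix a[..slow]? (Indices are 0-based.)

(s=0,f=1) a[fast]=4≠a[slow]=2 write a[1]=4 → slow++,fast++
(s=1,f=2) a[fast]=4=a[slow] dup → fast++
(s=1,f=3) a[fast]=5≠a[slow]=4 write a[2]=5 → slow++,fast++
(s=2,f=4) a[fast]=6≠a[slow]=5 write a[3]=6 → slow++,fast++
(s=3,f=5) a[fast]=7≠a[slow]=6 write a[4]=7 → slow++,fast++
(s=4,f=6) a[fast]=8≠a[slow]=7 write a[5]=8 → slow++,fast++
(s=5,f=7) a[fast]=8=a[slow] dup → fast++
(s=5,f=8) a[fast]=10≠a[slow]=8 write a[6]=10 → slow++,fast++
(s=6,f=9) a[fast]=11≠a[slow]=10 write a[7]=11 → slow++,fast++

slow=7, fast=10, prefix=[2, 4, 5, 6, 7, 8, 10, 11]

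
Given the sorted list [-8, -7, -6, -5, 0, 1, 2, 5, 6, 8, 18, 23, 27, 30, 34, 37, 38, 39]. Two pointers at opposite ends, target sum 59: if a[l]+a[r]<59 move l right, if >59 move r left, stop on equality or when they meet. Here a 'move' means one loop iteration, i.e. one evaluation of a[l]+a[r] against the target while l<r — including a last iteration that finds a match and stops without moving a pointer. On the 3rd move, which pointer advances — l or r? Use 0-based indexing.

l

l=0 r=17: -8+39=31 <59, l++
l=1 r=17: -7+39=32 <59, l++
l=2 r=17: -6+39=33 <59, l++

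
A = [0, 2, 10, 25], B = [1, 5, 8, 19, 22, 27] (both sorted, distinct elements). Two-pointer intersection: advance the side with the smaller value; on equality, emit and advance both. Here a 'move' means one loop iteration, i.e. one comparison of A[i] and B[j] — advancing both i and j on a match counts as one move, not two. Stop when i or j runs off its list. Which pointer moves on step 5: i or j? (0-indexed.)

j

[i=0,j=0] 0<1 → i++
[i=1,j=0] 2>1 → j++
[i=1,j=1] 2<5 → i++
[i=2,j=1] 10>5 → j++
[i=2,j=2] 10>8 → j++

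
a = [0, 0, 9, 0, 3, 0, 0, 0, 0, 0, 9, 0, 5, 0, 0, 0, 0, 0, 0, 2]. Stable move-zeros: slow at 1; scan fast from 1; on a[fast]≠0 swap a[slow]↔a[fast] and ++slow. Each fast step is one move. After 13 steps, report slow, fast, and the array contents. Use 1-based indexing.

(s=1,f=1) a[fast]=0 → fast++
(s=1,f=2) a[fast]=0 → fast++
(s=1,f=3) a[fast]=9≠0 swap→a[1]=9 → slow++,fast++
(s=2,f=4) a[fast]=0 → fast++
(s=2,f=5) a[fast]=3≠0 swap→a[2]=3 → slow++,fast++
(s=3,f=6) a[fast]=0 → fast++
(s=3,f=7) a[fast]=0 → fast++
(s=3,f=8) a[fast]=0 → fast++
(s=3,f=9) a[fast]=0 → fast++
(s=3,f=10) a[fast]=0 → fast++
(s=3,f=11) a[fast]=9≠0 swap→a[3]=9 → slow++,fast++
(s=4,f=12) a[fast]=0 → fast++
(s=4,f=13) a[fast]=5≠0 swap→a[4]=5 → slow++,fast++

slow=5, fast=14, a=[9, 3, 9, 5, 0, 0, 0, 0, 0, 0, 0, 0, 0, 0, 0, 0, 0, 0, 0, 2]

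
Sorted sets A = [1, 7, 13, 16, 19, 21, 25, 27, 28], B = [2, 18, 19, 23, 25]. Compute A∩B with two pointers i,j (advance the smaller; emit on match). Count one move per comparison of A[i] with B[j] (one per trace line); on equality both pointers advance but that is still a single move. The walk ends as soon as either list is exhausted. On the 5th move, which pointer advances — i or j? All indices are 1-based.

[i=1,j=1] 1<2 → i++
[i=2,j=1] 7>2 → j++
[i=2,j=2] 7<18 → i++
[i=3,j=2] 13<18 → i++
[i=4,j=2] 16<18 → i++

i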